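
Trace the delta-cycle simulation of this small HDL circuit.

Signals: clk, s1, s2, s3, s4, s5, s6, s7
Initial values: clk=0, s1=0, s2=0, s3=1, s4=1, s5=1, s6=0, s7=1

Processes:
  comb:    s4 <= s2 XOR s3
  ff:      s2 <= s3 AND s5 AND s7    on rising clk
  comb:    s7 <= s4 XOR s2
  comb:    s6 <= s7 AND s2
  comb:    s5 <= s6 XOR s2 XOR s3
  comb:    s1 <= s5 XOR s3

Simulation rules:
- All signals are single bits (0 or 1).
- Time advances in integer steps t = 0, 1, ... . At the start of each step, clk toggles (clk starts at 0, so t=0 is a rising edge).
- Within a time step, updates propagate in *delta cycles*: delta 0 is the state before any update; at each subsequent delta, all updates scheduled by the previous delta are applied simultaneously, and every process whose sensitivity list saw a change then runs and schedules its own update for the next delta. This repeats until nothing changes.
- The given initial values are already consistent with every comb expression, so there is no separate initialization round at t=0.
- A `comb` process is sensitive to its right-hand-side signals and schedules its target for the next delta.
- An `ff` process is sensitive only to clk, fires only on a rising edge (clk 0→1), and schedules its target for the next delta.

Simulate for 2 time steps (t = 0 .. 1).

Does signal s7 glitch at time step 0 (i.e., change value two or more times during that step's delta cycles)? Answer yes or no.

t0.Δ0 s3=1 s7=1 s5=1 clk=0 s2=0 s4=1 s6=0 s1=0
t0.Δ1 s3=1 s7=1 s5=1 clk=1 s2=0 s4=1 s6=0 s1=0
t0.Δ2 s3=1 s7=1 s5=1 clk=1 s2=1 s4=1 s6=0 s1=0
t0.Δ3 s3=1 s7=0 s5=0 clk=1 s2=1 s4=0 s6=1 s1=0
t0.Δ4 s3=1 s7=1 s5=1 clk=1 s2=1 s4=0 s6=0 s1=1
t0.Δ5 s3=1 s7=1 s5=0 clk=1 s2=1 s4=0 s6=1 s1=0
t0.Δ6 s3=1 s7=1 s5=1 clk=1 s2=1 s4=0 s6=1 s1=1
t0.Δ7 s3=1 s7=1 s5=1 clk=1 s2=1 s4=0 s6=1 s1=0
t1.Δ0 s3=1 s7=1 s5=1 clk=1 s2=1 s4=0 s6=1 s1=0
t1.Δ1 s3=1 s7=1 s5=1 clk=0 s2=1 s4=0 s6=1 s1=0

yes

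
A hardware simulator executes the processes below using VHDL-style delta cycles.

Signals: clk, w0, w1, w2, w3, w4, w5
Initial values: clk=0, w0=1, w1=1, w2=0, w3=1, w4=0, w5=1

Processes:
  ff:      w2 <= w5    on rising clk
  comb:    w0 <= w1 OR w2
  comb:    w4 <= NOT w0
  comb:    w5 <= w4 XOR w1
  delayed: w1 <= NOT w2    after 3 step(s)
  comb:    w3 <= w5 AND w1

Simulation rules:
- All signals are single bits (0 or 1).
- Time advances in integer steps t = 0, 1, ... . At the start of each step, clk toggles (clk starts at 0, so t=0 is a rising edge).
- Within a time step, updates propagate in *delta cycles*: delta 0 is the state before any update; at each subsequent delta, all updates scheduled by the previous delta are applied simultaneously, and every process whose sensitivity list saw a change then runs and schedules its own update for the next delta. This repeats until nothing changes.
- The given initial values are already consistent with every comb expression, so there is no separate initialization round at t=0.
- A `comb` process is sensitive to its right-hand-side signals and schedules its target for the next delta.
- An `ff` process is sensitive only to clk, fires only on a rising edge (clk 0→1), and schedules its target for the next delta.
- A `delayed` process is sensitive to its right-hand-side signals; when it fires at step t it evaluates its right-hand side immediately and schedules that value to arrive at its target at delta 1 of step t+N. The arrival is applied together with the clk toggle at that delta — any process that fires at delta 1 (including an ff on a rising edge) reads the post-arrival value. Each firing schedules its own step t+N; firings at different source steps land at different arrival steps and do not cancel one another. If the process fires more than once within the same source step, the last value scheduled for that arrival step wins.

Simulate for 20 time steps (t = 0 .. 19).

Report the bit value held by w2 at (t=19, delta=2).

[bits: clk,w2,w5,w1,w4,w0,w3]
t=0: Δ0=0011011 Δ1=1011011 Δ2=1111011 | 2Δ
t=1: Δ0=1111011 Δ1=0111011 | 1Δ
t=2: Δ0=0111011 Δ1=1111011 | 1Δ
t=3: Δ0=1111011 Δ1=0110011 Δ2=0100010 | 2Δ
t=4: Δ0=0100010 Δ1=1100010 Δ2=1000010 Δ3=1000000 Δ4=1000100 Δ5=1010100 | 5Δ
t=5: Δ0=1010100 Δ1=0010100 | 1Δ
t=6: Δ0=0010100 Δ1=1010100 Δ2=1110100 Δ3=1110110 Δ4=1110010 Δ5=1100010 | 5Δ
t=7: Δ0=1100010 Δ1=0101010 Δ2=0111010 Δ3=0111011 | 3Δ
t=8: Δ0=0111011 Δ1=1111011 | 1Δ
t=9: Δ0=1111011 Δ1=0110011 Δ2=0100010 | 2Δ
t=10: Δ0=0100010 Δ1=1100010 Δ2=1000010 Δ3=1000000 Δ4=1000100 Δ5=1010100 | 5Δ
t=11: Δ0=1010100 Δ1=0010100 | 1Δ
t=12: Δ0=0010100 Δ1=1010100 Δ2=1110100 Δ3=1110110 Δ4=1110010 Δ5=1100010 | 5Δ
t=13: Δ0=1100010 Δ1=0101010 Δ2=0111010 Δ3=0111011 | 3Δ
t=14: Δ0=0111011 Δ1=1111011 | 1Δ
t=15: Δ0=1111011 Δ1=0110011 Δ2=0100010 | 2Δ
t=16: Δ0=0100010 Δ1=1100010 Δ2=1000010 Δ3=1000000 Δ4=1000100 Δ5=1010100 | 5Δ
t=17: Δ0=1010100 Δ1=0010100 | 1Δ
t=18: Δ0=0010100 Δ1=1010100 Δ2=1110100 Δ3=1110110 Δ4=1110010 Δ5=1100010 | 5Δ
t=19: Δ0=1100010 Δ1=0101010 Δ2=0111010 Δ3=0111011 | 3Δ

1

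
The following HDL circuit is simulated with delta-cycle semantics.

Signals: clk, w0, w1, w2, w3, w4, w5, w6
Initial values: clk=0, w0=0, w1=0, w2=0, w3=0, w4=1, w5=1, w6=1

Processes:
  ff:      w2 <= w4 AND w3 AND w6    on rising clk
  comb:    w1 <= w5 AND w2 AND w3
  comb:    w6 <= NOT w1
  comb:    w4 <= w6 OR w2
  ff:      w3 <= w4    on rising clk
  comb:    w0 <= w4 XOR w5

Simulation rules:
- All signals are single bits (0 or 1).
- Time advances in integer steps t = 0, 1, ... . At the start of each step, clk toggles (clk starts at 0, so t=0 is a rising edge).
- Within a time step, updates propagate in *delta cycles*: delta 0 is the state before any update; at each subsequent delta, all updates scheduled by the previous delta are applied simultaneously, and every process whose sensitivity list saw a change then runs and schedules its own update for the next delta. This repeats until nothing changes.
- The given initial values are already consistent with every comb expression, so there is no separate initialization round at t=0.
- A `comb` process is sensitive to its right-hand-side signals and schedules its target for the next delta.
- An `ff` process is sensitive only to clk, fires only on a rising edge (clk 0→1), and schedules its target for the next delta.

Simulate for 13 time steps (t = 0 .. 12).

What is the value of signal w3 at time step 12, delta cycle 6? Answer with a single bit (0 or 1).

1

t0.Δ0 w3=0 w2=0 w0=0 w5=1 w4=1 w1=0 clk=0 w6=1
t0.Δ1 w3=0 w2=0 w0=0 w5=1 w4=1 w1=0 clk=1 w6=1
t0.Δ2 w3=1 w2=0 w0=0 w5=1 w4=1 w1=0 clk=1 w6=1
t1.Δ0 w3=1 w2=0 w0=0 w5=1 w4=1 w1=0 clk=1 w6=1
t1.Δ1 w3=1 w2=0 w0=0 w5=1 w4=1 w1=0 clk=0 w6=1
t2.Δ0 w3=1 w2=0 w0=0 w5=1 w4=1 w1=0 clk=0 w6=1
t2.Δ1 w3=1 w2=0 w0=0 w5=1 w4=1 w1=0 clk=1 w6=1
t2.Δ2 w3=1 w2=1 w0=0 w5=1 w4=1 w1=0 clk=1 w6=1
t2.Δ3 w3=1 w2=1 w0=0 w5=1 w4=1 w1=1 clk=1 w6=1
t2.Δ4 w3=1 w2=1 w0=0 w5=1 w4=1 w1=1 clk=1 w6=0
t3.Δ0 w3=1 w2=1 w0=0 w5=1 w4=1 w1=1 clk=1 w6=0
t3.Δ1 w3=1 w2=1 w0=0 w5=1 w4=1 w1=1 clk=0 w6=0
t4.Δ0 w3=1 w2=1 w0=0 w5=1 w4=1 w1=1 clk=0 w6=0
t4.Δ1 w3=1 w2=1 w0=0 w5=1 w4=1 w1=1 clk=1 w6=0
t4.Δ2 w3=1 w2=0 w0=0 w5=1 w4=1 w1=1 clk=1 w6=0
t4.Δ3 w3=1 w2=0 w0=0 w5=1 w4=0 w1=0 clk=1 w6=0
t4.Δ4 w3=1 w2=0 w0=1 w5=1 w4=0 w1=0 clk=1 w6=1
t4.Δ5 w3=1 w2=0 w0=1 w5=1 w4=1 w1=0 clk=1 w6=1
t4.Δ6 w3=1 w2=0 w0=0 w5=1 w4=1 w1=0 clk=1 w6=1
t5.Δ0 w3=1 w2=0 w0=0 w5=1 w4=1 w1=0 clk=1 w6=1
t5.Δ1 w3=1 w2=0 w0=0 w5=1 w4=1 w1=0 clk=0 w6=1
t6.Δ0 w3=1 w2=0 w0=0 w5=1 w4=1 w1=0 clk=0 w6=1
t6.Δ1 w3=1 w2=0 w0=0 w5=1 w4=1 w1=0 clk=1 w6=1
t6.Δ2 w3=1 w2=1 w0=0 w5=1 w4=1 w1=0 clk=1 w6=1
t6.Δ3 w3=1 w2=1 w0=0 w5=1 w4=1 w1=1 clk=1 w6=1
t6.Δ4 w3=1 w2=1 w0=0 w5=1 w4=1 w1=1 clk=1 w6=0
t7.Δ0 w3=1 w2=1 w0=0 w5=1 w4=1 w1=1 clk=1 w6=0
t7.Δ1 w3=1 w2=1 w0=0 w5=1 w4=1 w1=1 clk=0 w6=0
t8.Δ0 w3=1 w2=1 w0=0 w5=1 w4=1 w1=1 clk=0 w6=0
t8.Δ1 w3=1 w2=1 w0=0 w5=1 w4=1 w1=1 clk=1 w6=0
t8.Δ2 w3=1 w2=0 w0=0 w5=1 w4=1 w1=1 clk=1 w6=0
t8.Δ3 w3=1 w2=0 w0=0 w5=1 w4=0 w1=0 clk=1 w6=0
t8.Δ4 w3=1 w2=0 w0=1 w5=1 w4=0 w1=0 clk=1 w6=1
t8.Δ5 w3=1 w2=0 w0=1 w5=1 w4=1 w1=0 clk=1 w6=1
t8.Δ6 w3=1 w2=0 w0=0 w5=1 w4=1 w1=0 clk=1 w6=1
t9.Δ0 w3=1 w2=0 w0=0 w5=1 w4=1 w1=0 clk=1 w6=1
t9.Δ1 w3=1 w2=0 w0=0 w5=1 w4=1 w1=0 clk=0 w6=1
t10.Δ0 w3=1 w2=0 w0=0 w5=1 w4=1 w1=0 clk=0 w6=1
t10.Δ1 w3=1 w2=0 w0=0 w5=1 w4=1 w1=0 clk=1 w6=1
t10.Δ2 w3=1 w2=1 w0=0 w5=1 w4=1 w1=0 clk=1 w6=1
t10.Δ3 w3=1 w2=1 w0=0 w5=1 w4=1 w1=1 clk=1 w6=1
t10.Δ4 w3=1 w2=1 w0=0 w5=1 w4=1 w1=1 clk=1 w6=0
t11.Δ0 w3=1 w2=1 w0=0 w5=1 w4=1 w1=1 clk=1 w6=0
t11.Δ1 w3=1 w2=1 w0=0 w5=1 w4=1 w1=1 clk=0 w6=0
t12.Δ0 w3=1 w2=1 w0=0 w5=1 w4=1 w1=1 clk=0 w6=0
t12.Δ1 w3=1 w2=1 w0=0 w5=1 w4=1 w1=1 clk=1 w6=0
t12.Δ2 w3=1 w2=0 w0=0 w5=1 w4=1 w1=1 clk=1 w6=0
t12.Δ3 w3=1 w2=0 w0=0 w5=1 w4=0 w1=0 clk=1 w6=0
t12.Δ4 w3=1 w2=0 w0=1 w5=1 w4=0 w1=0 clk=1 w6=1
t12.Δ5 w3=1 w2=0 w0=1 w5=1 w4=1 w1=0 clk=1 w6=1
t12.Δ6 w3=1 w2=0 w0=0 w5=1 w4=1 w1=0 clk=1 w6=1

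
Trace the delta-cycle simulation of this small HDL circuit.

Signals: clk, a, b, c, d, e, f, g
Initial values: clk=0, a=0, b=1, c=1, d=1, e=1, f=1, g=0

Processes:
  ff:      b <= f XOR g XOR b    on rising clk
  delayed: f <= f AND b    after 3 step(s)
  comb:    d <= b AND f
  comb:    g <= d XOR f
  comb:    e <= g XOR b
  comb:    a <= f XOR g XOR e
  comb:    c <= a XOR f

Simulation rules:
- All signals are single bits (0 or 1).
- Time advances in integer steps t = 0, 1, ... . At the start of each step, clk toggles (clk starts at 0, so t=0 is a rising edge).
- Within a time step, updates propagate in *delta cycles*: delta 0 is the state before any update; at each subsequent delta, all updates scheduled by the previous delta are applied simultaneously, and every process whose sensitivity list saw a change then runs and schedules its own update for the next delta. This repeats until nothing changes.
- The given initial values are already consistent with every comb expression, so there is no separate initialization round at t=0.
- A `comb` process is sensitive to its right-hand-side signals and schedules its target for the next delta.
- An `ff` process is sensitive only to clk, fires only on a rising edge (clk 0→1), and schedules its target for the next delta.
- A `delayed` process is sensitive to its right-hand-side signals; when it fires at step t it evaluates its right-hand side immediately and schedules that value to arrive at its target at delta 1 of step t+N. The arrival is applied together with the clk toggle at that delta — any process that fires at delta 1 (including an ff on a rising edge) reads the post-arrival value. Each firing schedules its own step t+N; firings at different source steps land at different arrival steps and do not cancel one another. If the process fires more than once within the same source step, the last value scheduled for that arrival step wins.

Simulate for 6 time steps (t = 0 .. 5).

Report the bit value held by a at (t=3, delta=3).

1

[bits: clk,g,e,d,f,b,c,a]
t=0: Δ0=00111110 Δ1=10111110 Δ2=10111010 Δ3=10001010 Δ4=11001011 Δ5=11101000 Δ6=11101011 Δ7=11101001 | 7Δ
t=1: Δ0=11101001 Δ1=01101001 | 1Δ
t=2: Δ0=01101001 Δ1=11101001 | 1Δ
t=3: Δ0=11101001 Δ1=01100001 Δ2=00100010 Δ3=00000001 Δ4=00000010 Δ5=00000000 | 5Δ
t=4: Δ0=00000000 Δ1=10000000 | 1Δ
t=5: Δ0=10000000 Δ1=00000000 | 1Δ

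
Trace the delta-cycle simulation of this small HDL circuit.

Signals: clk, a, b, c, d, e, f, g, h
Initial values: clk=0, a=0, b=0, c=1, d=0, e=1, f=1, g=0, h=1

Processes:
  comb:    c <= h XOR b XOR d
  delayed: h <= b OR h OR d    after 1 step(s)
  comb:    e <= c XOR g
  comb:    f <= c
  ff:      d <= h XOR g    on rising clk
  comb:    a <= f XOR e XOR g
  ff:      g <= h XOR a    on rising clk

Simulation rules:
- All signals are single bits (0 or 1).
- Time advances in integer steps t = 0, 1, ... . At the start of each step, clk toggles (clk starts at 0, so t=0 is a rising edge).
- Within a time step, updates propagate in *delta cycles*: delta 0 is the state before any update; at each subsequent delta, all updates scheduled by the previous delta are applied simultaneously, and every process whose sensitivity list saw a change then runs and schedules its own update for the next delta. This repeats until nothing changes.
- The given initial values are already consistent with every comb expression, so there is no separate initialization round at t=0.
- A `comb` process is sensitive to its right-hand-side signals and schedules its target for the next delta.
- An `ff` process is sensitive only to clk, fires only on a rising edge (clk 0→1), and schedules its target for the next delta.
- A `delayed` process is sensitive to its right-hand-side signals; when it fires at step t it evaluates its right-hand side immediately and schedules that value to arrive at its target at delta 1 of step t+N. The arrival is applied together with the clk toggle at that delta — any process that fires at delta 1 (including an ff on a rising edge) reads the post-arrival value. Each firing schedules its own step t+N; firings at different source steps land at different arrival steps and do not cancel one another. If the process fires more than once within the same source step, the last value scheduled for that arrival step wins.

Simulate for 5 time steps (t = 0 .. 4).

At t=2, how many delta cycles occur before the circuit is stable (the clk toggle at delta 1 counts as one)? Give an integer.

[bits: f,c,d,a,g,h,clk,b,e]
t=0: Δ0=110001001 Δ1=110001101 Δ2=111011101 Δ3=101111100 Δ4=001011101 | 4Δ
t=1: Δ0=001011101 Δ1=001011001 | 1Δ
t=2: Δ0=001011001 Δ1=001011101 Δ2=000011101 Δ3=010011101 Δ4=110011100 | 4Δ
t=3: Δ0=110011100 Δ1=110011000 | 1Δ
t=4: Δ0=110011000 Δ1=110011100 | 1Δ

4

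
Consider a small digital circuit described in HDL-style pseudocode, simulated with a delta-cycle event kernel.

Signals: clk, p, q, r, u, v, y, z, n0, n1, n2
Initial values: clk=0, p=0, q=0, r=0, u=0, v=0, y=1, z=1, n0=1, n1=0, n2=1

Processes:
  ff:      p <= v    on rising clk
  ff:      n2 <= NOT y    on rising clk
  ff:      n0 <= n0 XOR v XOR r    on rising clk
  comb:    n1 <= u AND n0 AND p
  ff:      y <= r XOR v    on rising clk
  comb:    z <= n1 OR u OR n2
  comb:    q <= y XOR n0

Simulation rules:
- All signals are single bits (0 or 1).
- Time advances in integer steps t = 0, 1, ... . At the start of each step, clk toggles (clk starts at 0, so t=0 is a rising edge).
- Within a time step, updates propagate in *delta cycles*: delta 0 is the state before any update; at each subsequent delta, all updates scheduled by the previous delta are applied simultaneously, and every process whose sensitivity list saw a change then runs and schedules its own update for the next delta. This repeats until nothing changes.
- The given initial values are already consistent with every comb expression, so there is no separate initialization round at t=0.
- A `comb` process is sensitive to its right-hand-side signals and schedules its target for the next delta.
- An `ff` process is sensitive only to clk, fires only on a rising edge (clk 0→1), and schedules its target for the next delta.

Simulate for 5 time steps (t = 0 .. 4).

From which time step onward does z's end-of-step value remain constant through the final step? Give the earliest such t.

2

[bits: u,n0,v,p,z,r,n2,y,n1,q,clk]
t=0: Δ0=01001011000 Δ1=01001011001 Δ2=01001000001 Δ3=01000000011 | 3Δ
t=1: Δ0=01000000011 Δ1=01000000010 | 1Δ
t=2: Δ0=01000000010 Δ1=01000000011 Δ2=01000010011 Δ3=01001010011 | 3Δ
t=3: Δ0=01001010011 Δ1=01001010010 | 1Δ
t=4: Δ0=01001010010 Δ1=01001010011 | 1Δ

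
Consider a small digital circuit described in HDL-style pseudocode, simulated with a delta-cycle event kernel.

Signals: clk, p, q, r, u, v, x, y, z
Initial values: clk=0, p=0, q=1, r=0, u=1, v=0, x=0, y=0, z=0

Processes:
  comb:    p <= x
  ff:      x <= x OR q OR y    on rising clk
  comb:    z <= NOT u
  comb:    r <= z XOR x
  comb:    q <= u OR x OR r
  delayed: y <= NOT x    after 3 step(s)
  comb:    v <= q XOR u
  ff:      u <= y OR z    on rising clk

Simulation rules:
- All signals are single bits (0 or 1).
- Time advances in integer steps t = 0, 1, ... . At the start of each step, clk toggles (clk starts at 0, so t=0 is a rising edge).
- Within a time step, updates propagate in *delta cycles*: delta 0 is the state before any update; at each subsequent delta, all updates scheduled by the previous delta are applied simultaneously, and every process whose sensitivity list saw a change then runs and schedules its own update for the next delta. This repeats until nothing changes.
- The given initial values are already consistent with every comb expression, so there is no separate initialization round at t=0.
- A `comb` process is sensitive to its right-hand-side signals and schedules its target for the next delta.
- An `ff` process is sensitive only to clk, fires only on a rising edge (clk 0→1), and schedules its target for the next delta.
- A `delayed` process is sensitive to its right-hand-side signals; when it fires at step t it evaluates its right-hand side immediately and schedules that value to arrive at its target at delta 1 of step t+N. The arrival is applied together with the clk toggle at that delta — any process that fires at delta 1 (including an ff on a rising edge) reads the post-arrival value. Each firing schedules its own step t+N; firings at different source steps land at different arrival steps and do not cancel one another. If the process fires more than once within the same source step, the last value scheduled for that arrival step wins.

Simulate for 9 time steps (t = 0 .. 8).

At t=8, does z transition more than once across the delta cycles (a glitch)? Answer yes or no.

no

[bits: u,x,v,clk,y,q,z,r,p]
t=0: Δ0=100001000 Δ1=100101000 Δ2=010101000 Δ3=011101111 Δ4=011101101 | 4Δ
t=1: Δ0=011101101 Δ1=011001101 | 1Δ
t=2: Δ0=011001101 Δ1=011101101 Δ2=111101101 Δ3=110101001 Δ4=110101011 | 4Δ
t=3: Δ0=110101011 Δ1=110001011 | 1Δ
t=4: Δ0=110001011 Δ1=110101011 Δ2=010101011 Δ3=011101111 Δ4=011101101 | 4Δ
t=5: Δ0=011101101 Δ1=011001101 | 1Δ
t=6: Δ0=011001101 Δ1=011101101 Δ2=111101101 Δ3=110101001 Δ4=110101011 | 4Δ
t=7: Δ0=110101011 Δ1=110001011 | 1Δ
t=8: Δ0=110001011 Δ1=110101011 Δ2=010101011 Δ3=011101111 Δ4=011101101 | 4Δ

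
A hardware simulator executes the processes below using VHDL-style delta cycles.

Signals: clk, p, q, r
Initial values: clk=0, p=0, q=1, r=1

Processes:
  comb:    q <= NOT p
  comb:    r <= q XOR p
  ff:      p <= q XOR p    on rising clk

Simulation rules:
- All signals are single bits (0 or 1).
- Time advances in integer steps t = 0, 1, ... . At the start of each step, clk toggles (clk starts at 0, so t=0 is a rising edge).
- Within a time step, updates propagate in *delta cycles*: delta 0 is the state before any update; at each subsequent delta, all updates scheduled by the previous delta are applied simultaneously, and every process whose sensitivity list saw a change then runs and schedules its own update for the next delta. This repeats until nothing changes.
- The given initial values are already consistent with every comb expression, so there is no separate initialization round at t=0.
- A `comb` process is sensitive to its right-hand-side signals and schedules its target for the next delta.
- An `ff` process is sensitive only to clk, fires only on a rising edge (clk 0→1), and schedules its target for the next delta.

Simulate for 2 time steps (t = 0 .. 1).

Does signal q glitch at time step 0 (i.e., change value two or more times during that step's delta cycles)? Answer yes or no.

no

[bits: r,q,clk,p]
t=0: Δ0=1100 Δ1=1110 Δ2=1111 Δ3=0011 Δ4=1011 | 4Δ
t=1: Δ0=1011 Δ1=1001 | 1Δ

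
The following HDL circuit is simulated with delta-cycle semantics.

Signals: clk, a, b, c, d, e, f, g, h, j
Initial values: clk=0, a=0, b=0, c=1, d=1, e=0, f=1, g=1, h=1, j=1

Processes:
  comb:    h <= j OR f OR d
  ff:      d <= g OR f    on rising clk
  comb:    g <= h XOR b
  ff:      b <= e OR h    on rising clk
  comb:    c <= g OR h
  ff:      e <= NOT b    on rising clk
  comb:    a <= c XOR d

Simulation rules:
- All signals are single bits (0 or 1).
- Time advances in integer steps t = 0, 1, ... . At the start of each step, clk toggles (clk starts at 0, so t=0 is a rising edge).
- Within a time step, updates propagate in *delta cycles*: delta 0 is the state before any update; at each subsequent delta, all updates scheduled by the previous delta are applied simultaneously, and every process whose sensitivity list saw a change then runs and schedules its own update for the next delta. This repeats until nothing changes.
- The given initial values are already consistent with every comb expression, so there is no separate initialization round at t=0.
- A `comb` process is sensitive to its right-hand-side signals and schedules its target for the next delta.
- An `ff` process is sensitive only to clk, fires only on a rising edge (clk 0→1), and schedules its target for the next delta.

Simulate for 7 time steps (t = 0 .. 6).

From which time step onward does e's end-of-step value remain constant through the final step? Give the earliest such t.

t=0 Δ0: clk=0 e=0 g=1 f=1 d=1 a=0 c=1 h=1 b=0 j=1
  Δ1: clk:0→1
  Δ2: e:0→1, b:0→1
  Δ3: g:1→0
  (3Δ to stable)
t=1 Δ0: clk=1 e=1 g=0 f=1 d=1 a=0 c=1 h=1 b=1 j=1
  Δ1: clk:1→0
  (1Δ to stable)
t=2 Δ0: clk=0 e=1 g=0 f=1 d=1 a=0 c=1 h=1 b=1 j=1
  Δ1: clk:0→1
  Δ2: e:1→0
  (2Δ to stable)
t=3 Δ0: clk=1 e=0 g=0 f=1 d=1 a=0 c=1 h=1 b=1 j=1
  Δ1: clk:1→0
  (1Δ to stable)
t=4 Δ0: clk=0 e=0 g=0 f=1 d=1 a=0 c=1 h=1 b=1 j=1
  Δ1: clk:0→1
  (1Δ to stable)
t=5 Δ0: clk=1 e=0 g=0 f=1 d=1 a=0 c=1 h=1 b=1 j=1
  Δ1: clk:1→0
  (1Δ to stable)
t=6 Δ0: clk=0 e=0 g=0 f=1 d=1 a=0 c=1 h=1 b=1 j=1
  Δ1: clk:0→1
  (1Δ to stable)

2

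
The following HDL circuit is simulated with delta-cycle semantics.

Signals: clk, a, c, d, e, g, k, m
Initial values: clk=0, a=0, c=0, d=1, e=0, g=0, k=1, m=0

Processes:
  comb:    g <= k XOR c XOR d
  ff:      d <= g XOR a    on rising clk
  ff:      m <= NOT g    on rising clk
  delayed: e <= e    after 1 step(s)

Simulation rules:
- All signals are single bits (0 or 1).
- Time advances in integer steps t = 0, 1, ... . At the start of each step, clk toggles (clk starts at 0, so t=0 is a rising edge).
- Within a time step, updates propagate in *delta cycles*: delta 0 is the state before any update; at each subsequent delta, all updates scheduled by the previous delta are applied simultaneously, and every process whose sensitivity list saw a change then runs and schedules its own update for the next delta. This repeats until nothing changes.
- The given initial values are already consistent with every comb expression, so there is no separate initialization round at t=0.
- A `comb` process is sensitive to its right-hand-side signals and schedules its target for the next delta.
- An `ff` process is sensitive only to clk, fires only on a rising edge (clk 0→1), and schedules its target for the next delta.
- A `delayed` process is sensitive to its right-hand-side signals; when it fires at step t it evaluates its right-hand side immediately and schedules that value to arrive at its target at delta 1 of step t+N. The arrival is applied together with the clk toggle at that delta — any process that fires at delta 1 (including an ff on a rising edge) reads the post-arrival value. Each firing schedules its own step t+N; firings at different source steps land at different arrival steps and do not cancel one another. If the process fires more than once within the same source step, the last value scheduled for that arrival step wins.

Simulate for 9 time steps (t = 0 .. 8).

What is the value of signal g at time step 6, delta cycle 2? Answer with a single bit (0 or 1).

t=0 Δ0: m=0 e=0 clk=0 g=0 k=1 a=0 c=0 d=1
  Δ1: clk:0→1
  Δ2: m:0→1, d:1→0
  Δ3: g:0→1
  (3Δ to stable)
t=1 Δ0: m=1 e=0 clk=1 g=1 k=1 a=0 c=0 d=0
  Δ1: clk:1→0
  (1Δ to stable)
t=2 Δ0: m=1 e=0 clk=0 g=1 k=1 a=0 c=0 d=0
  Δ1: clk:0→1
  Δ2: m:1→0, d:0→1
  Δ3: g:1→0
  (3Δ to stable)
t=3 Δ0: m=0 e=0 clk=1 g=0 k=1 a=0 c=0 d=1
  Δ1: clk:1→0
  (1Δ to stable)
t=4 Δ0: m=0 e=0 clk=0 g=0 k=1 a=0 c=0 d=1
  Δ1: clk:0→1
  Δ2: m:0→1, d:1→0
  Δ3: g:0→1
  (3Δ to stable)
t=5 Δ0: m=1 e=0 clk=1 g=1 k=1 a=0 c=0 d=0
  Δ1: clk:1→0
  (1Δ to stable)
t=6 Δ0: m=1 e=0 clk=0 g=1 k=1 a=0 c=0 d=0
  Δ1: clk:0→1
  Δ2: m:1→0, d:0→1
  Δ3: g:1→0
  (3Δ to stable)
t=7 Δ0: m=0 e=0 clk=1 g=0 k=1 a=0 c=0 d=1
  Δ1: clk:1→0
  (1Δ to stable)
t=8 Δ0: m=0 e=0 clk=0 g=0 k=1 a=0 c=0 d=1
  Δ1: clk:0→1
  Δ2: m:0→1, d:1→0
  Δ3: g:0→1
  (3Δ to stable)

1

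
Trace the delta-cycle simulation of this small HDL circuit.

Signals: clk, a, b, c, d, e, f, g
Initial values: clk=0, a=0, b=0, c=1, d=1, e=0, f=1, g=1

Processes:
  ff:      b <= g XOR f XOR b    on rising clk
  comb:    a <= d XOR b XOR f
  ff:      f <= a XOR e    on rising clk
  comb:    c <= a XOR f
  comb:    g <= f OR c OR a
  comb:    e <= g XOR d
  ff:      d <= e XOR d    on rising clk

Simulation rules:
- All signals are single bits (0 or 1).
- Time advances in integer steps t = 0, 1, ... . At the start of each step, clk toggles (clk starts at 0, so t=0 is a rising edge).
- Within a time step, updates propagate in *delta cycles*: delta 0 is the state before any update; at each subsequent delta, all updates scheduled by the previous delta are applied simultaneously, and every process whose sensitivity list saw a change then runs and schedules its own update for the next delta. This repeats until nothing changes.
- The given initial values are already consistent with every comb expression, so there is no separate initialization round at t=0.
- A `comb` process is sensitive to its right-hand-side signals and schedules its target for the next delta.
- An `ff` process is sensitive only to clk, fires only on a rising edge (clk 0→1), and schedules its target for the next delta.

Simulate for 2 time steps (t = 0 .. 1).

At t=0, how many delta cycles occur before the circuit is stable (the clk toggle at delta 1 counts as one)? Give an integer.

4

t0.Δ0 a=0 d=1 g=1 b=0 c=1 clk=0 e=0 f=1
t0.Δ1 a=0 d=1 g=1 b=0 c=1 clk=1 e=0 f=1
t0.Δ2 a=0 d=1 g=1 b=0 c=1 clk=1 e=0 f=0
t0.Δ3 a=1 d=1 g=1 b=0 c=0 clk=1 e=0 f=0
t0.Δ4 a=1 d=1 g=1 b=0 c=1 clk=1 e=0 f=0
t1.Δ0 a=1 d=1 g=1 b=0 c=1 clk=1 e=0 f=0
t1.Δ1 a=1 d=1 g=1 b=0 c=1 clk=0 e=0 f=0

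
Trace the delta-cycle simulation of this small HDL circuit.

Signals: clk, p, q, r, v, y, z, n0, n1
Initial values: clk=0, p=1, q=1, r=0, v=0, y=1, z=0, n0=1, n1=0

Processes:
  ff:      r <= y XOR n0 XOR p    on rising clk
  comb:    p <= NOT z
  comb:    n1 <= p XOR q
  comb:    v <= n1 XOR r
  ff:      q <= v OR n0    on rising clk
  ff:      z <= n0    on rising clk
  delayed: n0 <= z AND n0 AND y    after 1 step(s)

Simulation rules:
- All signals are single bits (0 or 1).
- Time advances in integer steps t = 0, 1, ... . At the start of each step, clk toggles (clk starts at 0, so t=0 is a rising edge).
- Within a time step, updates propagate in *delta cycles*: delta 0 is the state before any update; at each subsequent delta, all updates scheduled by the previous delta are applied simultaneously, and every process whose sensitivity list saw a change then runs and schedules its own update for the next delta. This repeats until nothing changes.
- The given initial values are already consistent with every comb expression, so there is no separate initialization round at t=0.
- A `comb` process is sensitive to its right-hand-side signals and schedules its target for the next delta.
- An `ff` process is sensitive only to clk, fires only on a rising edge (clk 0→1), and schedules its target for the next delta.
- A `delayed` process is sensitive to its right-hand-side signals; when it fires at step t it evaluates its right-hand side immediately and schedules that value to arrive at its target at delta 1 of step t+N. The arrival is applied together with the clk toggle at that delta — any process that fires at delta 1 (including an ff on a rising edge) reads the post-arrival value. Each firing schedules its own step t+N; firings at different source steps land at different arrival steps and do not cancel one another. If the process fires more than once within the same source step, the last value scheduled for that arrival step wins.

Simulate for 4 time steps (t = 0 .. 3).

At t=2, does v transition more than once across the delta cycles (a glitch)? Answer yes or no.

no

t0.Δ0 z=0 y=1 v=0 clk=0 q=1 r=0 n1=0 n0=1 p=1
t0.Δ1 z=0 y=1 v=0 clk=1 q=1 r=0 n1=0 n0=1 p=1
t0.Δ2 z=1 y=1 v=0 clk=1 q=1 r=1 n1=0 n0=1 p=1
t0.Δ3 z=1 y=1 v=1 clk=1 q=1 r=1 n1=0 n0=1 p=0
t0.Δ4 z=1 y=1 v=1 clk=1 q=1 r=1 n1=1 n0=1 p=0
t0.Δ5 z=1 y=1 v=0 clk=1 q=1 r=1 n1=1 n0=1 p=0
t1.Δ0 z=1 y=1 v=0 clk=1 q=1 r=1 n1=1 n0=1 p=0
t1.Δ1 z=1 y=1 v=0 clk=0 q=1 r=1 n1=1 n0=1 p=0
t2.Δ0 z=1 y=1 v=0 clk=0 q=1 r=1 n1=1 n0=1 p=0
t2.Δ1 z=1 y=1 v=0 clk=1 q=1 r=1 n1=1 n0=1 p=0
t2.Δ2 z=1 y=1 v=0 clk=1 q=1 r=0 n1=1 n0=1 p=0
t2.Δ3 z=1 y=1 v=1 clk=1 q=1 r=0 n1=1 n0=1 p=0
t3.Δ0 z=1 y=1 v=1 clk=1 q=1 r=0 n1=1 n0=1 p=0
t3.Δ1 z=1 y=1 v=1 clk=0 q=1 r=0 n1=1 n0=1 p=0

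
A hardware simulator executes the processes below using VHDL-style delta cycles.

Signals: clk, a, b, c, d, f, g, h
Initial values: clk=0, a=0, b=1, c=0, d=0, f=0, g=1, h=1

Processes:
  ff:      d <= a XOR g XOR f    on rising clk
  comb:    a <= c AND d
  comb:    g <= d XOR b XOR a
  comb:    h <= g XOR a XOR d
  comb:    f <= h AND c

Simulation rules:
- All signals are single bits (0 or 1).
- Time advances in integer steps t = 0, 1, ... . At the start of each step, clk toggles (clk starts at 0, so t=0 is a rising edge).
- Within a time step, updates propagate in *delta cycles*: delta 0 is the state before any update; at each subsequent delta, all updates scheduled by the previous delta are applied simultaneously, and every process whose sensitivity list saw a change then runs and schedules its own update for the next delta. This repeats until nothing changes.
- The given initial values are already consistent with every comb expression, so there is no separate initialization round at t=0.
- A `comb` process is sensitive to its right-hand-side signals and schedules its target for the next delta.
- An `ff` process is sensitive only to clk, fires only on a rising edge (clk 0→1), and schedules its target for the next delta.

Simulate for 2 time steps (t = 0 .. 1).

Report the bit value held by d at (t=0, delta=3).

1

t0.Δ0 h=1 clk=0 g=1 c=0 b=1 d=0 a=0 f=0
t0.Δ1 h=1 clk=1 g=1 c=0 b=1 d=0 a=0 f=0
t0.Δ2 h=1 clk=1 g=1 c=0 b=1 d=1 a=0 f=0
t0.Δ3 h=0 clk=1 g=0 c=0 b=1 d=1 a=0 f=0
t0.Δ4 h=1 clk=1 g=0 c=0 b=1 d=1 a=0 f=0
t1.Δ0 h=1 clk=1 g=0 c=0 b=1 d=1 a=0 f=0
t1.Δ1 h=1 clk=0 g=0 c=0 b=1 d=1 a=0 f=0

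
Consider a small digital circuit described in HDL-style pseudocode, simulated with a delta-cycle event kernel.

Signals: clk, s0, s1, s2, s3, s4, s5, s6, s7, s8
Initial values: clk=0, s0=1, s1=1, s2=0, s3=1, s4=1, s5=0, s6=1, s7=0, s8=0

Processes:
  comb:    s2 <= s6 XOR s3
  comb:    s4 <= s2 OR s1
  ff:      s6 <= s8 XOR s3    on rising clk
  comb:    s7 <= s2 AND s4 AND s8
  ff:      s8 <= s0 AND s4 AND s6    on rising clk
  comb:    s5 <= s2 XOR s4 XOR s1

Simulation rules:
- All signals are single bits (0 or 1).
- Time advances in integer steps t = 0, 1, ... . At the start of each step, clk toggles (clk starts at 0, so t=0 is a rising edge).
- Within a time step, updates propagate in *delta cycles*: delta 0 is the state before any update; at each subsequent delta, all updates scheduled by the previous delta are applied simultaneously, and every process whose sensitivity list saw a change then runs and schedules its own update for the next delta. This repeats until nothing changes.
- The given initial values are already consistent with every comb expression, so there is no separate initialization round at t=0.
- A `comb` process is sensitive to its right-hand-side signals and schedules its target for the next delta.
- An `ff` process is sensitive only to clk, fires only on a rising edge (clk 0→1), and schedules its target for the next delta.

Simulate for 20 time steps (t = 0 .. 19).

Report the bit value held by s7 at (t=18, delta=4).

1

[bits: s0,s3,s1,s4,s7,s2,s6,clk,s5,s8]
t=0: Δ0=1111001000 Δ1=1111001100 Δ2=1111001101 | 2Δ
t=1: Δ0=1111001101 Δ1=1111001001 | 1Δ
t=2: Δ0=1111001001 Δ1=1111001101 Δ2=1111000101 Δ3=1111010101 Δ4=1111110111 | 4Δ
t=3: Δ0=1111110111 Δ1=1111110011 | 1Δ
t=4: Δ0=1111110011 Δ1=1111110111 Δ2=1111110110 Δ3=1111010110 | 3Δ
t=5: Δ0=1111010110 Δ1=1111010010 | 1Δ
t=6: Δ0=1111010010 Δ1=1111010110 Δ2=1111011110 Δ3=1111001110 Δ4=1111001100 | 4Δ
t=7: Δ0=1111001100 Δ1=1111001000 | 1Δ
t=8: Δ0=1111001000 Δ1=1111001100 Δ2=1111001101 | 2Δ
t=9: Δ0=1111001101 Δ1=1111001001 | 1Δ
t=10: Δ0=1111001001 Δ1=1111001101 Δ2=1111000101 Δ3=1111010101 Δ4=1111110111 | 4Δ
t=11: Δ0=1111110111 Δ1=1111110011 | 1Δ
t=12: Δ0=1111110011 Δ1=1111110111 Δ2=1111110110 Δ3=1111010110 | 3Δ
t=13: Δ0=1111010110 Δ1=1111010010 | 1Δ
t=14: Δ0=1111010010 Δ1=1111010110 Δ2=1111011110 Δ3=1111001110 Δ4=1111001100 | 4Δ
t=15: Δ0=1111001100 Δ1=1111001000 | 1Δ
t=16: Δ0=1111001000 Δ1=1111001100 Δ2=1111001101 | 2Δ
t=17: Δ0=1111001101 Δ1=1111001001 | 1Δ
t=18: Δ0=1111001001 Δ1=1111001101 Δ2=1111000101 Δ3=1111010101 Δ4=1111110111 | 4Δ
t=19: Δ0=1111110111 Δ1=1111110011 | 1Δ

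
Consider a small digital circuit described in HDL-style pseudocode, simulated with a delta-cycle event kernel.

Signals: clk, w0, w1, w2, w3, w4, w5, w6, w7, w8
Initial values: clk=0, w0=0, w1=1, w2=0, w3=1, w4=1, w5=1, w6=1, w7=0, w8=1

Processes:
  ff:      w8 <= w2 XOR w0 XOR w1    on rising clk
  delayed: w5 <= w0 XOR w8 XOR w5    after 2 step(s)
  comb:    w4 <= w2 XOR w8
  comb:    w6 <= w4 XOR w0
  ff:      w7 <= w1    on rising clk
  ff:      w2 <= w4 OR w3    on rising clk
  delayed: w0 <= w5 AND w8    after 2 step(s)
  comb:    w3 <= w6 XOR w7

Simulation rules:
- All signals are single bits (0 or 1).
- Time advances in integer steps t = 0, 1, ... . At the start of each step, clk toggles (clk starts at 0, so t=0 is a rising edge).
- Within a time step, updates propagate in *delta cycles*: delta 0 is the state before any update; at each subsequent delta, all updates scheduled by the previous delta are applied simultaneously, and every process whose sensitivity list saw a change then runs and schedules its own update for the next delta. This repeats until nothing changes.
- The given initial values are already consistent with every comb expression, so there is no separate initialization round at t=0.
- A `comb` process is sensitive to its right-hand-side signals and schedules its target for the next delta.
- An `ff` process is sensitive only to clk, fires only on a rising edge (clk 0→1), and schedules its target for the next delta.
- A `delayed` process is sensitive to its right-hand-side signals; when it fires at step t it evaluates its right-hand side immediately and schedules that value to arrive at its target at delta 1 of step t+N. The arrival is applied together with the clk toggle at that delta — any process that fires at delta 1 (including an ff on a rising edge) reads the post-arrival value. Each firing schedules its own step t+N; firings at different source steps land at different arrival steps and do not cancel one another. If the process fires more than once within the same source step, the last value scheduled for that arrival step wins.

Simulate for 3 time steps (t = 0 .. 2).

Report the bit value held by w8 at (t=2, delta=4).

t=0 Δ0: w1=1 clk=0 w3=1 w7=0 w4=1 w2=0 w6=1 w5=1 w8=1 w0=0
  Δ1: clk:0→1
  Δ2: w7:0→1, w2:0→1
  Δ3: w3:1→0, w4:1→0
  Δ4: w6:1→0
  Δ5: w3:0→1
  (5Δ to stable)
t=1 Δ0: w1=1 clk=1 w3=1 w7=1 w4=0 w2=1 w6=0 w5=1 w8=1 w0=0
  Δ1: clk:1→0
  (1Δ to stable)
t=2 Δ0: w1=1 clk=0 w3=1 w7=1 w4=0 w2=1 w6=0 w5=1 w8=1 w0=0
  Δ1: clk:0→1
  Δ2: w8:1→0
  Δ3: w4:0→1
  Δ4: w6:0→1
  Δ5: w3:1→0
  (5Δ to stable)

0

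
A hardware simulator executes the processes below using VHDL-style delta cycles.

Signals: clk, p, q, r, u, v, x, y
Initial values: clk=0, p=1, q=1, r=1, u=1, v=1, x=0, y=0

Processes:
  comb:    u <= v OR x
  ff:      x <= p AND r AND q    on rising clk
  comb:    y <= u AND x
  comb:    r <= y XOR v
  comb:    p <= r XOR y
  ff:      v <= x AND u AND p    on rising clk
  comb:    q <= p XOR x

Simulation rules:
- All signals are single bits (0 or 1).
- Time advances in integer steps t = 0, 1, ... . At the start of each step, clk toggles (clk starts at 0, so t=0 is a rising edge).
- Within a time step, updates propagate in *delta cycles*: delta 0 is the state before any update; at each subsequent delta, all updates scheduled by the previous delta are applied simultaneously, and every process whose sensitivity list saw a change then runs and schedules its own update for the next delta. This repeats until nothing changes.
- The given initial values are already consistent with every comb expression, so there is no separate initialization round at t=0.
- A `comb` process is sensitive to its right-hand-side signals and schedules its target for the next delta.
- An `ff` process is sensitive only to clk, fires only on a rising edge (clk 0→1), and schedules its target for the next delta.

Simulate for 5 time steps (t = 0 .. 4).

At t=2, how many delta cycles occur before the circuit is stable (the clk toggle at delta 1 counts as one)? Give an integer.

t=0 Δ0: r=1 q=1 p=1 y=0 x=0 v=1 u=1 clk=0
  Δ1: clk:0→1
  Δ2: x:0→1, v:1→0
  Δ3: r:1→0, q:1→0, y:0→1
  Δ4: r:0→1
  Δ5: p:1→0
  Δ6: q:0→1
  (6Δ to stable)
t=1 Δ0: r=1 q=1 p=0 y=1 x=1 v=0 u=1 clk=1
  Δ1: clk:1→0
  (1Δ to stable)
t=2 Δ0: r=1 q=1 p=0 y=1 x=1 v=0 u=1 clk=0
  Δ1: clk:0→1
  Δ2: x:1→0
  Δ3: q:1→0, y:1→0, u:1→0
  Δ4: r:1→0, p:0→1
  Δ5: q:0→1, p:1→0
  Δ6: q:1→0
  (6Δ to stable)
t=3 Δ0: r=0 q=0 p=0 y=0 x=0 v=0 u=0 clk=1
  Δ1: clk:1→0
  (1Δ to stable)
t=4 Δ0: r=0 q=0 p=0 y=0 x=0 v=0 u=0 clk=0
  Δ1: clk:0→1
  (1Δ to stable)

6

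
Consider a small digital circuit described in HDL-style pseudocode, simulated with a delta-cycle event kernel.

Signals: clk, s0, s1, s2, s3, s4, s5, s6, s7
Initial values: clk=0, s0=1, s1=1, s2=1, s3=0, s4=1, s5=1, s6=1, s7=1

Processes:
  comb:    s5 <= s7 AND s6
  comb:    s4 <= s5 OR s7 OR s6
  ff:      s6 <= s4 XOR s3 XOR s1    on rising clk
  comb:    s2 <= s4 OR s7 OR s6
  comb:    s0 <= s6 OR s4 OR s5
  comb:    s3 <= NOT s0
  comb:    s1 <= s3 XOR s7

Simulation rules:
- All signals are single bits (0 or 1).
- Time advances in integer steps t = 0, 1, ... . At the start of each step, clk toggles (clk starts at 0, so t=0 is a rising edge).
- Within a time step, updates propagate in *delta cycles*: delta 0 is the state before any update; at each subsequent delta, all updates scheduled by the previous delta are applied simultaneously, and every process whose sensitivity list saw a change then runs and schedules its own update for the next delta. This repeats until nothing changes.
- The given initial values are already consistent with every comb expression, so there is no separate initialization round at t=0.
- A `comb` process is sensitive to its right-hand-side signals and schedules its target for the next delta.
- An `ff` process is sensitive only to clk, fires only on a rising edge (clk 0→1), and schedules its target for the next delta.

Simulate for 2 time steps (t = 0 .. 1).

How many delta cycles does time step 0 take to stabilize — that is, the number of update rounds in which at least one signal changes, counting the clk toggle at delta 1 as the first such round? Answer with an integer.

t=0 Δ0: s4=1 s6=1 s7=1 clk=0 s3=0 s0=1 s2=1 s5=1 s1=1
  Δ1: clk:0→1
  Δ2: s6:1→0
  Δ3: s5:1→0
  (3Δ to stable)
t=1 Δ0: s4=1 s6=0 s7=1 clk=1 s3=0 s0=1 s2=1 s5=0 s1=1
  Δ1: clk:1→0
  (1Δ to stable)

3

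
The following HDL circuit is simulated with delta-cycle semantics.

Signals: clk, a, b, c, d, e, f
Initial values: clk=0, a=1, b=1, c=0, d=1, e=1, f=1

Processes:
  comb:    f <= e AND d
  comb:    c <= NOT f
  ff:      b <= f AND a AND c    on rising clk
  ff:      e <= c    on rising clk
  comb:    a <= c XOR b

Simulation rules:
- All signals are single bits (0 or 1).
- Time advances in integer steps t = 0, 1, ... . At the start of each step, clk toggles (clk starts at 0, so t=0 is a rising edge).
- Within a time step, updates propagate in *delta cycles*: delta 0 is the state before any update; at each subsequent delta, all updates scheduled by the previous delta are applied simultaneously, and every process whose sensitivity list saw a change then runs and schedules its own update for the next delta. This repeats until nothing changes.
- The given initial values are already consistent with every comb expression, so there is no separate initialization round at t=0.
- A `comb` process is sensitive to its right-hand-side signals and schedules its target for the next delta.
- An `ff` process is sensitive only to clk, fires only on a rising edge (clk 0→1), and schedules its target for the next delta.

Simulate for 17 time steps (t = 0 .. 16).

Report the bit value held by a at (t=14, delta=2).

t=0 Δ0: e=1 b=1 c=0 a=1 d=1 f=1 clk=0
  Δ1: clk:0→1
  Δ2: e:1→0, b:1→0
  Δ3: a:1→0, f:1→0
  Δ4: c:0→1
  Δ5: a:0→1
  (5Δ to stable)
t=1 Δ0: e=0 b=0 c=1 a=1 d=1 f=0 clk=1
  Δ1: clk:1→0
  (1Δ to stable)
t=2 Δ0: e=0 b=0 c=1 a=1 d=1 f=0 clk=0
  Δ1: clk:0→1
  Δ2: e:0→1
  Δ3: f:0→1
  Δ4: c:1→0
  Δ5: a:1→0
  (5Δ to stable)
t=3 Δ0: e=1 b=0 c=0 a=0 d=1 f=1 clk=1
  Δ1: clk:1→0
  (1Δ to stable)
t=4 Δ0: e=1 b=0 c=0 a=0 d=1 f=1 clk=0
  Δ1: clk:0→1
  Δ2: e:1→0
  Δ3: f:1→0
  Δ4: c:0→1
  Δ5: a:0→1
  (5Δ to stable)
t=5 Δ0: e=0 b=0 c=1 a=1 d=1 f=0 clk=1
  Δ1: clk:1→0
  (1Δ to stable)
t=6 Δ0: e=0 b=0 c=1 a=1 d=1 f=0 clk=0
  Δ1: clk:0→1
  Δ2: e:0→1
  Δ3: f:0→1
  Δ4: c:1→0
  Δ5: a:1→0
  (5Δ to stable)
t=7 Δ0: e=1 b=0 c=0 a=0 d=1 f=1 clk=1
  Δ1: clk:1→0
  (1Δ to stable)
t=8 Δ0: e=1 b=0 c=0 a=0 d=1 f=1 clk=0
  Δ1: clk:0→1
  Δ2: e:1→0
  Δ3: f:1→0
  Δ4: c:0→1
  Δ5: a:0→1
  (5Δ to stable)
t=9 Δ0: e=0 b=0 c=1 a=1 d=1 f=0 clk=1
  Δ1: clk:1→0
  (1Δ to stable)
t=10 Δ0: e=0 b=0 c=1 a=1 d=1 f=0 clk=0
  Δ1: clk:0→1
  Δ2: e:0→1
  Δ3: f:0→1
  Δ4: c:1→0
  Δ5: a:1→0
  (5Δ to stable)
t=11 Δ0: e=1 b=0 c=0 a=0 d=1 f=1 clk=1
  Δ1: clk:1→0
  (1Δ to stable)
t=12 Δ0: e=1 b=0 c=0 a=0 d=1 f=1 clk=0
  Δ1: clk:0→1
  Δ2: e:1→0
  Δ3: f:1→0
  Δ4: c:0→1
  Δ5: a:0→1
  (5Δ to stable)
t=13 Δ0: e=0 b=0 c=1 a=1 d=1 f=0 clk=1
  Δ1: clk:1→0
  (1Δ to stable)
t=14 Δ0: e=0 b=0 c=1 a=1 d=1 f=0 clk=0
  Δ1: clk:0→1
  Δ2: e:0→1
  Δ3: f:0→1
  Δ4: c:1→0
  Δ5: a:1→0
  (5Δ to stable)
t=15 Δ0: e=1 b=0 c=0 a=0 d=1 f=1 clk=1
  Δ1: clk:1→0
  (1Δ to stable)
t=16 Δ0: e=1 b=0 c=0 a=0 d=1 f=1 clk=0
  Δ1: clk:0→1
  Δ2: e:1→0
  Δ3: f:1→0
  Δ4: c:0→1
  Δ5: a:0→1
  (5Δ to stable)

1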